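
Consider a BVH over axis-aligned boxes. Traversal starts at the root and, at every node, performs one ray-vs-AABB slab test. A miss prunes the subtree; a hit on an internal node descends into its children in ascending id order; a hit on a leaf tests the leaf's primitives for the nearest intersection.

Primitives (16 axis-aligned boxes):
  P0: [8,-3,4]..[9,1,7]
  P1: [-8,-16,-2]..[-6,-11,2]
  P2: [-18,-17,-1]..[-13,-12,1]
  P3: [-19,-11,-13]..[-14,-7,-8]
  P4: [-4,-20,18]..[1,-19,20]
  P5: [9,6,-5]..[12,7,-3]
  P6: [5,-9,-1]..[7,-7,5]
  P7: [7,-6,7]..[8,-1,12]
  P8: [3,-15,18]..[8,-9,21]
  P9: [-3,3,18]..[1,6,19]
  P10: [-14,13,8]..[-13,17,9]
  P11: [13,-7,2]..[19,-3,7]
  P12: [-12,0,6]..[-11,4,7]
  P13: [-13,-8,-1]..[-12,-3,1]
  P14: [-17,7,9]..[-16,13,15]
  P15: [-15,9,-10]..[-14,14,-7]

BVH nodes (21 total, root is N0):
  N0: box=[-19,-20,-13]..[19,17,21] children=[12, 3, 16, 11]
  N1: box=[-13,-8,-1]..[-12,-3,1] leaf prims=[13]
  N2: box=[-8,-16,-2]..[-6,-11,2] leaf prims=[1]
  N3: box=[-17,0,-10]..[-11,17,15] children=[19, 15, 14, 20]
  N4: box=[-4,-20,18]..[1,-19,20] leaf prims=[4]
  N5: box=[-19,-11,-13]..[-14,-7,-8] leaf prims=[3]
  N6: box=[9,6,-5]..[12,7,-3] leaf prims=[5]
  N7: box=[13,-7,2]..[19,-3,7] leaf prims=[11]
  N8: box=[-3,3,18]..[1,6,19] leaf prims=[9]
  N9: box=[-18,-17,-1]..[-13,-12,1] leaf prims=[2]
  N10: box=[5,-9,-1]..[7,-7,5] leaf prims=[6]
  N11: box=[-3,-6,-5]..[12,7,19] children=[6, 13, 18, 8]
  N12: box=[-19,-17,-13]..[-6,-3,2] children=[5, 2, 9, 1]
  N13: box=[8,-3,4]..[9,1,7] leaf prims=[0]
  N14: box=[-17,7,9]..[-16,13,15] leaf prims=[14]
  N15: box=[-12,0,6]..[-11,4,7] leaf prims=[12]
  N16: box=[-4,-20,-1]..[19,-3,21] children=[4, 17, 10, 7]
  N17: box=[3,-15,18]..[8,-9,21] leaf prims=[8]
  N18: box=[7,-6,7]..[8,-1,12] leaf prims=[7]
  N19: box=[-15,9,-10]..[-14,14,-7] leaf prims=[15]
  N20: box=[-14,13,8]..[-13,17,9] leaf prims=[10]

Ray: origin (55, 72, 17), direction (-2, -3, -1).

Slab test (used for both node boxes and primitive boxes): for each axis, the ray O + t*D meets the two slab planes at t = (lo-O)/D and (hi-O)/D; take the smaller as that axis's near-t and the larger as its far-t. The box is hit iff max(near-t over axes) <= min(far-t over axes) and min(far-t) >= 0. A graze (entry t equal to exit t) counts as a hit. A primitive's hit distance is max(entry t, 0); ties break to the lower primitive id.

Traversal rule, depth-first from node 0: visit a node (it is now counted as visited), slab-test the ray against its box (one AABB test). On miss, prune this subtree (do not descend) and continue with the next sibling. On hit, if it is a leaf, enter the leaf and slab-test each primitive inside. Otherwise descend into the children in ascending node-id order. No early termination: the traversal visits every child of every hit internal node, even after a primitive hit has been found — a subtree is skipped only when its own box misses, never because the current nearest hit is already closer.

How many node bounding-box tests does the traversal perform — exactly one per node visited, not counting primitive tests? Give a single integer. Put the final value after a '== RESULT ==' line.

Trace the traversal:
N0 x:[18,37] y:[55/3,92/3] z:[-4,30] -> hit [55/3,30], descend [3, 11, 12, 16]
  N3 x:[33,36] y:[55/3,24] z:[2,27] -> miss, prune
  N11 x:[43/2,29] y:[65/3,26] z:[-2,22] -> hit [65/3,22], descend [6, 8, 13, 18]
    N6 x:[43/2,23] y:[65/3,22] z:[20,22] -> hit [65/3,22] leaf, test {P5@t=65/3}
    N8 x:[27,29] y:[22,23] z:[-2,-1] -> miss, prune
    N13 x:[23,47/2] y:[71/3,25] z:[10,13] -> miss, prune
    N18 x:[47/2,24] y:[73/3,26] z:[5,10] -> miss, prune
  N12 x:[61/2,37] y:[25,89/3] z:[15,30] -> miss, prune
  N16 x:[18,59/2] y:[25,92/3] z:[-4,18] -> miss, prune

order=[0, 3, 11, 6, 8, 13, 18, 12, 16]  |boxes|=9  |leaves|=1  hit=P5

== RESULT ==
9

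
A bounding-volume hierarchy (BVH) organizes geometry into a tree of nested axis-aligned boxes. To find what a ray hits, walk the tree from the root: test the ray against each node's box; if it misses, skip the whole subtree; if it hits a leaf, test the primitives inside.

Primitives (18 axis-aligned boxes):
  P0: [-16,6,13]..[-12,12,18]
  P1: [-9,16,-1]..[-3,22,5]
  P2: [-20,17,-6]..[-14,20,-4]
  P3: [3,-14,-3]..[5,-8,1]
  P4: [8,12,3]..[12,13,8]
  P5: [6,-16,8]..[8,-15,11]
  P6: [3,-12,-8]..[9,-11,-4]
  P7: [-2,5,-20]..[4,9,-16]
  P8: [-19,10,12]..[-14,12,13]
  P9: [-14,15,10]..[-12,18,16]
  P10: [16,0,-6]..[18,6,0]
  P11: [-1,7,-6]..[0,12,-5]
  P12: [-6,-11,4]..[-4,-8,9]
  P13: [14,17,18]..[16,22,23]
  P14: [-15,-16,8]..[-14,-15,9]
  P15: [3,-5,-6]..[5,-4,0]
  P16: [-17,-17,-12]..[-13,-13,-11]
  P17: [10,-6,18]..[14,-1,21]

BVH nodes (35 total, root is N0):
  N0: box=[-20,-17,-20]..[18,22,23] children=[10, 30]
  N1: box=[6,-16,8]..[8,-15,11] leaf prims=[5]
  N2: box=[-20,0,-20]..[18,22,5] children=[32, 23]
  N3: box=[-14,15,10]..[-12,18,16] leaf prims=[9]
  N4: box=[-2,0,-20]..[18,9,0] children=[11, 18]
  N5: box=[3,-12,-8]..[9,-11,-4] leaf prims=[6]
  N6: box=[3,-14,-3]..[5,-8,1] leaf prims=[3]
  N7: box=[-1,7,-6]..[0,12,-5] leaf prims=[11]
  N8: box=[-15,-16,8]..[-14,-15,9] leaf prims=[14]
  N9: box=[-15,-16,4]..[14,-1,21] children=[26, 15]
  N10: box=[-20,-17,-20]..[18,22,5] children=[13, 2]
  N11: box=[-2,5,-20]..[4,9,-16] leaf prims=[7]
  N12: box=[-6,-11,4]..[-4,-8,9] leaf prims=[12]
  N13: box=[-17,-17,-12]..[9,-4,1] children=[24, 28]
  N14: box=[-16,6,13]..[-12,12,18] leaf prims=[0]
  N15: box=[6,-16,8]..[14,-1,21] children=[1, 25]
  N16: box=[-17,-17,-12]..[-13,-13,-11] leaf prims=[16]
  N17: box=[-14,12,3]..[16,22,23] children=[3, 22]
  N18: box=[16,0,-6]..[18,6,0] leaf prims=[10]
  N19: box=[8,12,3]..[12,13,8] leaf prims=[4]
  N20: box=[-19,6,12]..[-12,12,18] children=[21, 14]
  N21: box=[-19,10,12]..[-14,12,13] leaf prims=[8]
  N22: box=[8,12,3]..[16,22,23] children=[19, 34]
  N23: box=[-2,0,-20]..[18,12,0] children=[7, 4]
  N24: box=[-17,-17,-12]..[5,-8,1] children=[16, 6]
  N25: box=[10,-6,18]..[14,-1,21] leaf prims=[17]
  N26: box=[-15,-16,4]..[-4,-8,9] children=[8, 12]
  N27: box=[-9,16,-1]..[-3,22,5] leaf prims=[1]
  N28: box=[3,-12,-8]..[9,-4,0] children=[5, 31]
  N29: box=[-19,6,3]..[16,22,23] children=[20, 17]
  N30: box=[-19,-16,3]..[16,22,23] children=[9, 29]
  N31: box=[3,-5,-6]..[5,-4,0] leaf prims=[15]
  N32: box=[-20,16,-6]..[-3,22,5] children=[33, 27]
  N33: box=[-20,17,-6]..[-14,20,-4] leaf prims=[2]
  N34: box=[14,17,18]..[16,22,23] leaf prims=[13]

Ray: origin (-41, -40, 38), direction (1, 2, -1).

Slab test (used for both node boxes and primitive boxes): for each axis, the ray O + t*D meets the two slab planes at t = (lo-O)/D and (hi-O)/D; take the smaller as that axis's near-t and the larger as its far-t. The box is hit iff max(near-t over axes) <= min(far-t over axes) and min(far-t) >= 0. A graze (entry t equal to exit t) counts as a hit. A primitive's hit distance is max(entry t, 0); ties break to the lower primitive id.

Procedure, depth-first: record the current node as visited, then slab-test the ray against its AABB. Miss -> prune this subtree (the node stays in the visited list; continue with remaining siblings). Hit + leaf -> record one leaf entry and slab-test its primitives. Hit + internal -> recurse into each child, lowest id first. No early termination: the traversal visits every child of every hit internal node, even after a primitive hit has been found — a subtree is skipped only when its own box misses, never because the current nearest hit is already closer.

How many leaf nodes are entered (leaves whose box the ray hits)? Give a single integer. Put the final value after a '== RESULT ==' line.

Walk:
N0 x:[21,59] y:[23/2,31] z:[15,58] -> hit [21,31], descend [10, 30]
  N10 x:[21,59] y:[23/2,31] z:[33,58] -> miss, prune
  N30 x:[22,57] y:[12,31] z:[15,35] -> hit [22,31], descend [9, 29]
    N9 x:[26,55] y:[12,39/2] z:[17,34] -> miss, prune
    N29 x:[22,57] y:[23,31] z:[15,35] -> hit [23,31], descend [17, 20]
      N17 x:[27,57] y:[26,31] z:[15,35] -> hit [27,31], descend [3, 22]
        N3 x:[27,29] y:[55/2,29] z:[22,28] -> hit [55/2,28] leaf, test {P9@t=55/2}
        N22 x:[49,57] y:[26,31] z:[15,35] -> miss, prune
      N20 x:[22,29] y:[23,26] z:[20,26] -> hit [23,26], descend [14, 21]
        N14 x:[25,29] y:[23,26] z:[20,25] -> hit [25,25] leaf, test {P0@t=25}
        N21 x:[22,27] y:[25,26] z:[25,26] -> hit [25,26] leaf, test {P8@t=25}

order=[0, 10, 30, 9, 29, 17, 3, 22, 20, 14, 21]  |boxes|=11  |leaves|=3  hit=P0

== RESULT ==
3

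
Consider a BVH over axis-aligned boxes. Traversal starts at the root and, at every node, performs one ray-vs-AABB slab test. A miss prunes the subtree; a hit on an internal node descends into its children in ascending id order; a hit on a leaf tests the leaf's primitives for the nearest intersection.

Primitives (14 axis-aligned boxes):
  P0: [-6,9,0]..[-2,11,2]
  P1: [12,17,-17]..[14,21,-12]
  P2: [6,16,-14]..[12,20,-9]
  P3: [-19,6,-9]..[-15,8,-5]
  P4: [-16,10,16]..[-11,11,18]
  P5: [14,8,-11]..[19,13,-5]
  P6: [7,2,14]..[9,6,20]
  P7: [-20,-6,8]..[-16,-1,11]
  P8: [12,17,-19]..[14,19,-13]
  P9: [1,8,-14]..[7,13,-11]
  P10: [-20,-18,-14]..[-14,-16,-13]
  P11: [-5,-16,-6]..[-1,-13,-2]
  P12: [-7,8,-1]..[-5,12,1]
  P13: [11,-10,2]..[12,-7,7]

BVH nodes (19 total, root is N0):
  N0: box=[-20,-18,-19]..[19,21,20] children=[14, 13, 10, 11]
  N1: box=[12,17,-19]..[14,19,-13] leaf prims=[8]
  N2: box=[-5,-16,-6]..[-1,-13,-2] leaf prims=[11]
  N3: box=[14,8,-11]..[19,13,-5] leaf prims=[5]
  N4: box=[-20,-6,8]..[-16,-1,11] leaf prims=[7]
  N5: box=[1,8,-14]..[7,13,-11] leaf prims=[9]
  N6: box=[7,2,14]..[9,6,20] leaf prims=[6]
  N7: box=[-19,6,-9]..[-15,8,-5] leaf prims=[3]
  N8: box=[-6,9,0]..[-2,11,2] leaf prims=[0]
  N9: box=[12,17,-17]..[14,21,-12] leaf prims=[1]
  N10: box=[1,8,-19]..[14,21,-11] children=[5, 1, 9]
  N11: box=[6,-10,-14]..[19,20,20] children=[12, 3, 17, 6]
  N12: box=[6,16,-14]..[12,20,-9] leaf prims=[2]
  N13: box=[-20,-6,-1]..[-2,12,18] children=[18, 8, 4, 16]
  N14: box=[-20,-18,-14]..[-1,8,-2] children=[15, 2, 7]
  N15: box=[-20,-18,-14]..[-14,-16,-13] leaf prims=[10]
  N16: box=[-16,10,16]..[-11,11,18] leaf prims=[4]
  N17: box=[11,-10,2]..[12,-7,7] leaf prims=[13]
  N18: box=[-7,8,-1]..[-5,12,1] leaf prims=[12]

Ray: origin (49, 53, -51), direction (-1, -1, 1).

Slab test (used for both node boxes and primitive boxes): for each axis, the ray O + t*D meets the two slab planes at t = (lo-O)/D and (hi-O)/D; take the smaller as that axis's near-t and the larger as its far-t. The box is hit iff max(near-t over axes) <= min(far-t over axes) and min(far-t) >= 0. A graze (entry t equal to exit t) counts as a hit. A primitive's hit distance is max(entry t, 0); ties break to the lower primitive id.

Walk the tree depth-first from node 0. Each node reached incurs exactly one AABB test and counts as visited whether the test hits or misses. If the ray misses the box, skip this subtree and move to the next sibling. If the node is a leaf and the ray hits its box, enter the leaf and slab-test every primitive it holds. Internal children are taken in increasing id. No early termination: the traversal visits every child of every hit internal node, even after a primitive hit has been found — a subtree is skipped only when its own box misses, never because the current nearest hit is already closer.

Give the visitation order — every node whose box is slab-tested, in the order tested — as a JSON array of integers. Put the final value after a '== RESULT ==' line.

Traverse from the root:
N0 x:[30,69] y:[32,71] z:[32,71] -> hit [32,69], descend [10, 11, 13, 14]
  N10 x:[35,48] y:[32,45] z:[32,40] -> hit [35,40], descend [1, 5, 9]
    N1 x:[35,37] y:[34,36] z:[32,38] -> hit [35,36] leaf, test {P8@t=35}
    N5 x:[42,48] y:[40,45] z:[37,40] -> miss, prune
    N9 x:[35,37] y:[32,36] z:[34,39] -> hit [35,36] leaf, test {P1@t=35}
  N11 x:[30,43] y:[33,63] z:[37,71] -> hit [37,43], descend [3, 6, 12, 17]
    N3 x:[30,35] y:[40,45] z:[40,46] -> miss, prune
    N6 x:[40,42] y:[47,51] z:[65,71] -> miss, prune
    N12 x:[37,43] y:[33,37] z:[37,42] -> hit [37,37] leaf, test {P2@t=37}
    N17 x:[37,38] y:[60,63] z:[53,58] -> miss, prune
  N13 x:[51,69] y:[41,59] z:[50,69] -> hit [51,59], descend [4, 8, 16, 18]
    N4 x:[65,69] y:[54,59] z:[59,62] -> miss, prune
    N8 x:[51,55] y:[42,44] z:[51,53] -> miss, prune
    N16 x:[60,65] y:[42,43] z:[67,69] -> miss, prune
    N18 x:[54,56] y:[41,45] z:[50,52] -> miss, prune
  N14 x:[50,69] y:[45,71] z:[37,49] -> miss, prune

Summary -> nodes [0, 10, 1, 5, 9, 11, 3, 6, 12, 17, 13, 4, 8, 16, 18, 14]; box-tests=16; leaf-entries=3; first=P1

== RESULT ==
[0, 10, 1, 5, 9, 11, 3, 6, 12, 17, 13, 4, 8, 16, 18, 14]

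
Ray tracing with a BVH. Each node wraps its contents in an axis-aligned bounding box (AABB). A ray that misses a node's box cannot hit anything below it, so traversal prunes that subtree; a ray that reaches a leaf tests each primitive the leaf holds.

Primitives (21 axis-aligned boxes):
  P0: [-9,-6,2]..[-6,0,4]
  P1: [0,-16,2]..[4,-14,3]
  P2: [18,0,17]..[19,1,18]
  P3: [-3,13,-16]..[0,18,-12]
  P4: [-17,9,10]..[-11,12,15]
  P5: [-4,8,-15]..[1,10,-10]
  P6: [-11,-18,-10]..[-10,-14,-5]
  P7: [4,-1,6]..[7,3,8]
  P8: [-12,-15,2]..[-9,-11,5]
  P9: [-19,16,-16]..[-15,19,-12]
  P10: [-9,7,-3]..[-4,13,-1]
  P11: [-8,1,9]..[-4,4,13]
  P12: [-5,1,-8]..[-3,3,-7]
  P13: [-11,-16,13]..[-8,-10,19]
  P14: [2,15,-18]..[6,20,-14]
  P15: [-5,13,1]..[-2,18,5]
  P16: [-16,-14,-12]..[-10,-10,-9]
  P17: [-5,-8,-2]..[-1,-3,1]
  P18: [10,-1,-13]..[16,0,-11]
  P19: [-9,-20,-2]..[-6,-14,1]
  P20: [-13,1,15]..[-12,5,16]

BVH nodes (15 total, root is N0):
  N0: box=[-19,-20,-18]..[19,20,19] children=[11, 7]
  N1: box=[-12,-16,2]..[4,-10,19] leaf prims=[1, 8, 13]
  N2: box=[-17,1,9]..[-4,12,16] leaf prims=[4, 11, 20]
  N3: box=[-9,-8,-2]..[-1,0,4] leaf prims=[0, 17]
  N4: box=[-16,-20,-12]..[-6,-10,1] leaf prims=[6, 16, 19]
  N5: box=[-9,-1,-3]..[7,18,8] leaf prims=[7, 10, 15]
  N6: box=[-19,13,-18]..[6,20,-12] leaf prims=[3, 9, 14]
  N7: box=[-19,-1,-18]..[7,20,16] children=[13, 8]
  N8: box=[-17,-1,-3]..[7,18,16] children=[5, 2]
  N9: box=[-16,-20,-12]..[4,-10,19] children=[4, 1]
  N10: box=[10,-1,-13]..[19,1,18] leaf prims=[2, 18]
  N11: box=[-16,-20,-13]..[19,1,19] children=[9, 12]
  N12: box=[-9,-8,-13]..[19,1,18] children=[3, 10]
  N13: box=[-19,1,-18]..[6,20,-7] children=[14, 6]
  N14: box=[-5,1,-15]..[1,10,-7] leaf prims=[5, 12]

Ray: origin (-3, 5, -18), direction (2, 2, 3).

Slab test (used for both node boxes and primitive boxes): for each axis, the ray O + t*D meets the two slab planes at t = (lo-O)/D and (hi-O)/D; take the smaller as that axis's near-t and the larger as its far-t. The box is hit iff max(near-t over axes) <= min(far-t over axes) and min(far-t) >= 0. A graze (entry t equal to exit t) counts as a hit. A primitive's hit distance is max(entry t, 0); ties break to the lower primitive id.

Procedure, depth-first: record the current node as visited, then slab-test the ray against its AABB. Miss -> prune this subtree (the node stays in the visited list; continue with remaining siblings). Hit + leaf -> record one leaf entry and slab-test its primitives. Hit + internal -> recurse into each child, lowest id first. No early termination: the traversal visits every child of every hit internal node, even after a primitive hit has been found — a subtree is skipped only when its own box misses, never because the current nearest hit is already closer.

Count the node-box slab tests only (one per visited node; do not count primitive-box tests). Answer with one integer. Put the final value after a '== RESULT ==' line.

Traverse from the root:
N0 x:[-8,11] y:[-25/2,15/2] z:[0,37/3] -> hit [0,15/2], descend [7, 11]
  N7 x:[-8,5] y:[-3,15/2] z:[0,34/3] -> hit [0,5], descend [8, 13]
    N8 x:[-7,5] y:[-3,13/2] z:[5,34/3] -> hit [5,5], descend [2, 5]
      N2 x:[-7,-1/2] y:[-2,7/2] z:[9,34/3] -> miss, prune
      N5 x:[-3,5] y:[-3,13/2] z:[5,26/3] -> hit [5,5] leaf, test {P7(miss), P10(miss), P15(miss)}
    N13 x:[-8,9/2] y:[-2,15/2] z:[0,11/3] -> hit [0,11/3], descend [6, 14]
      N6 x:[-8,9/2] y:[4,15/2] z:[0,2] -> miss, prune
      N14 x:[-1,2] y:[-2,5/2] z:[1,11/3] -> hit [1,2] leaf, test {P5@t=3/2, P12(miss)}
  N11 x:[-13/2,11] y:[-25/2,-2] z:[5/3,37/3] -> miss, prune

Summary -> nodes [0, 7, 8, 2, 5, 13, 6, 14, 11]; box-tests=9; leaf-entries=2; first=P5

== RESULT ==
9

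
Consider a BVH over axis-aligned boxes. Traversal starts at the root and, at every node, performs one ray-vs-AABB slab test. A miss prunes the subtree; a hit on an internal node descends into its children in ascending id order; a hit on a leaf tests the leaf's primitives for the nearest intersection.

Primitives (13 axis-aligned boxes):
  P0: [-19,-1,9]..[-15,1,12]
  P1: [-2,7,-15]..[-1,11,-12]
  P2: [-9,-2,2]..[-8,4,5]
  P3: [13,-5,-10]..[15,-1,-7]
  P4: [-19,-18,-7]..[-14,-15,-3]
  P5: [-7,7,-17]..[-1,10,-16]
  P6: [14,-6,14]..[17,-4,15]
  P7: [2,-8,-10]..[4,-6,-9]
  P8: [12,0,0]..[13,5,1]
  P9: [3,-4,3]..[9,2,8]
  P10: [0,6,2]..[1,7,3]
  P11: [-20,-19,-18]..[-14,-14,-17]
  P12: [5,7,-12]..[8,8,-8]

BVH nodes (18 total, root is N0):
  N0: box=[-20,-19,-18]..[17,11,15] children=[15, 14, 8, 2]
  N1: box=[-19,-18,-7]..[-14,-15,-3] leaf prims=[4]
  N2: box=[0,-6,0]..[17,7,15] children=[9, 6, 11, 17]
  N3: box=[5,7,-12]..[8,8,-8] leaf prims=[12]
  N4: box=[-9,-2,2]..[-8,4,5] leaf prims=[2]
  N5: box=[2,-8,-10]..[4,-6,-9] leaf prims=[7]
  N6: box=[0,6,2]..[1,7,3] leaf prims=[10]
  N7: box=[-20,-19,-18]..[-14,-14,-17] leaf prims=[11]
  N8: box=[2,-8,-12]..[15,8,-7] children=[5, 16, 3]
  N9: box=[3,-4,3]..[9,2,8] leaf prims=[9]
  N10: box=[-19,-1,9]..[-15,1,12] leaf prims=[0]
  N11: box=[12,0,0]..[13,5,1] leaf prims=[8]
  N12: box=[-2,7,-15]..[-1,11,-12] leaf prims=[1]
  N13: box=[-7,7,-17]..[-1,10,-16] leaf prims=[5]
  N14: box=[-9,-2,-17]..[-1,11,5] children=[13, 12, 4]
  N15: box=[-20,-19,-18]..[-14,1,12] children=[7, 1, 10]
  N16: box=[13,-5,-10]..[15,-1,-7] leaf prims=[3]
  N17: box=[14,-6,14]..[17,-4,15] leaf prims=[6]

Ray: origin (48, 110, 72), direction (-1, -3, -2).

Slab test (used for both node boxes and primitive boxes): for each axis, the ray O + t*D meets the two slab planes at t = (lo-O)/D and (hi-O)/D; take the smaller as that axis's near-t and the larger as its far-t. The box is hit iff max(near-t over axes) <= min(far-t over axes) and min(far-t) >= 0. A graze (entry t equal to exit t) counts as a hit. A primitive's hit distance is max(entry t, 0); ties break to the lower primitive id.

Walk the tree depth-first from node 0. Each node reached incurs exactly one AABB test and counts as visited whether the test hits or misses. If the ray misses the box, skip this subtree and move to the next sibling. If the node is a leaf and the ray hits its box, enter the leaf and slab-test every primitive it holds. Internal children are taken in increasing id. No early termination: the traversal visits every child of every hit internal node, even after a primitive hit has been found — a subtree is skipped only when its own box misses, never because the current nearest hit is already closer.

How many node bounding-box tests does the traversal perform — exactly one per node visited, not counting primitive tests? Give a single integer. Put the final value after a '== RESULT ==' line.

Traverse from the root:
N0 x:[31,68] y:[33,43] z:[57/2,45] -> hit [33,43], descend [2, 8, 14, 15]
  N2 x:[31,48] y:[103/3,116/3] z:[57/2,36] -> hit [103/3,36], descend [6, 9, 11, 17]
    N6 x:[47,48] y:[103/3,104/3] z:[69/2,35] -> miss, prune
    N9 x:[39,45] y:[36,38] z:[32,69/2] -> miss, prune
    N11 x:[35,36] y:[35,110/3] z:[71/2,36] -> hit [71/2,36] leaf, test {P8@t=71/2}
    N17 x:[31,34] y:[38,116/3] z:[57/2,29] -> miss, prune
  N8 x:[33,46] y:[34,118/3] z:[79/2,42] -> miss, prune
  N14 x:[49,57] y:[33,112/3] z:[67/2,89/2] -> miss, prune
  N15 x:[62,68] y:[109/3,43] z:[30,45] -> miss, prune

Summary -> nodes [0, 2, 6, 9, 11, 17, 8, 14, 15]; box-tests=9; leaf-entries=1; first=P8

== RESULT ==
9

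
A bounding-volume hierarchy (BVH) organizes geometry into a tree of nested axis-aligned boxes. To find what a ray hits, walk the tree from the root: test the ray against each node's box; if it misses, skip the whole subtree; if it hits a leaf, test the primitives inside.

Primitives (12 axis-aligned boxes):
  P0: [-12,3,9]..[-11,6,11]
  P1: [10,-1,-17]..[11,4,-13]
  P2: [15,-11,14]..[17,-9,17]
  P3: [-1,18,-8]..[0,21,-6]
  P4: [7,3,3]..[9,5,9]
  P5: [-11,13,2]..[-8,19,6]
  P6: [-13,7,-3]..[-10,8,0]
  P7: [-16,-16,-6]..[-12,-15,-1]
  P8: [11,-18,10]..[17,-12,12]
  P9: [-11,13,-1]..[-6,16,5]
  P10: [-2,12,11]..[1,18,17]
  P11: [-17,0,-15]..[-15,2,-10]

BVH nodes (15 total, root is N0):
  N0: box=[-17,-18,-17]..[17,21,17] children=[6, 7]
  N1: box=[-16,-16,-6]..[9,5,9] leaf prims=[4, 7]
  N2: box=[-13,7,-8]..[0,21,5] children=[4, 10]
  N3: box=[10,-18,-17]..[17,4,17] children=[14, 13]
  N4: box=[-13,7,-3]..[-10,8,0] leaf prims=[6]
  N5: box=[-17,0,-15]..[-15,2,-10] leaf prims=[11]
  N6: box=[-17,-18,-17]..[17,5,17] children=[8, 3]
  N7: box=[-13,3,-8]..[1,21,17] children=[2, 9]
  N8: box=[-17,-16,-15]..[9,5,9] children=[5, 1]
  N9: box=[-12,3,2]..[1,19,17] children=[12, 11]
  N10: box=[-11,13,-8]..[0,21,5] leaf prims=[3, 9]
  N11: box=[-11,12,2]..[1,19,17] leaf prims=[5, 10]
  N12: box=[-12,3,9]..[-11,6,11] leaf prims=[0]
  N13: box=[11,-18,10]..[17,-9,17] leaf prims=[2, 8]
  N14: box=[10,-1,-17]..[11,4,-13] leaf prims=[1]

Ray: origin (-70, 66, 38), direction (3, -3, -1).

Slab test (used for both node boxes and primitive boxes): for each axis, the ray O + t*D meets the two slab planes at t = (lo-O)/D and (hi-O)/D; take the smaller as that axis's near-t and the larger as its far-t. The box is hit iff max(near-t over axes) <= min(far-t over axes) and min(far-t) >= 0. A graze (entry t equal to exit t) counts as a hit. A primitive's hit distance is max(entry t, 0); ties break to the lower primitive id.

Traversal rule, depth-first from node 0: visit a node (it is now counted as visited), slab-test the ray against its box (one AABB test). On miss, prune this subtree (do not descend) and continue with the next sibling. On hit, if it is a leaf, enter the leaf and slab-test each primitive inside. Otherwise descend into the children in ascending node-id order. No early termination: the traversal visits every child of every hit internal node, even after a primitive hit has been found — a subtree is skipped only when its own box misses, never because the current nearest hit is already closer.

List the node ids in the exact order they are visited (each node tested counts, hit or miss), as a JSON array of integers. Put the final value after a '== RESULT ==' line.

Trace the traversal:
N0 x:[53/3,29] y:[15,28] z:[21,55] -> hit [21,28], descend [6, 7]
  N6 x:[53/3,29] y:[61/3,28] z:[21,55] -> hit [21,28], descend [3, 8]
    N3 x:[80/3,29] y:[62/3,28] z:[21,55] -> hit [80/3,28], descend [13, 14]
      N13 x:[27,29] y:[25,28] z:[21,28] -> hit [27,28] leaf, test {P2(miss), P8@t=27}
      N14 x:[80/3,27] y:[62/3,67/3] z:[51,55] -> miss, prune
    N8 x:[53/3,79/3] y:[61/3,82/3] z:[29,53] -> miss, prune
  N7 x:[19,71/3] y:[15,21] z:[21,46] -> hit [21,21], descend [2, 9]
    N2 x:[19,70/3] y:[15,59/3] z:[33,46] -> miss, prune
    N9 x:[58/3,71/3] y:[47/3,21] z:[21,36] -> hit [21,21], descend [11, 12]
      N11 x:[59/3,71/3] y:[47/3,18] z:[21,36] -> miss, prune
      N12 x:[58/3,59/3] y:[20,21] z:[27,29] -> miss, prune

11 AABB tests over nodes [0, 6, 3, 13, 14, 8, 7, 2, 9, 11, 12]; 1 leaf entered; closest P8.

== RESULT ==
[0, 6, 3, 13, 14, 8, 7, 2, 9, 11, 12]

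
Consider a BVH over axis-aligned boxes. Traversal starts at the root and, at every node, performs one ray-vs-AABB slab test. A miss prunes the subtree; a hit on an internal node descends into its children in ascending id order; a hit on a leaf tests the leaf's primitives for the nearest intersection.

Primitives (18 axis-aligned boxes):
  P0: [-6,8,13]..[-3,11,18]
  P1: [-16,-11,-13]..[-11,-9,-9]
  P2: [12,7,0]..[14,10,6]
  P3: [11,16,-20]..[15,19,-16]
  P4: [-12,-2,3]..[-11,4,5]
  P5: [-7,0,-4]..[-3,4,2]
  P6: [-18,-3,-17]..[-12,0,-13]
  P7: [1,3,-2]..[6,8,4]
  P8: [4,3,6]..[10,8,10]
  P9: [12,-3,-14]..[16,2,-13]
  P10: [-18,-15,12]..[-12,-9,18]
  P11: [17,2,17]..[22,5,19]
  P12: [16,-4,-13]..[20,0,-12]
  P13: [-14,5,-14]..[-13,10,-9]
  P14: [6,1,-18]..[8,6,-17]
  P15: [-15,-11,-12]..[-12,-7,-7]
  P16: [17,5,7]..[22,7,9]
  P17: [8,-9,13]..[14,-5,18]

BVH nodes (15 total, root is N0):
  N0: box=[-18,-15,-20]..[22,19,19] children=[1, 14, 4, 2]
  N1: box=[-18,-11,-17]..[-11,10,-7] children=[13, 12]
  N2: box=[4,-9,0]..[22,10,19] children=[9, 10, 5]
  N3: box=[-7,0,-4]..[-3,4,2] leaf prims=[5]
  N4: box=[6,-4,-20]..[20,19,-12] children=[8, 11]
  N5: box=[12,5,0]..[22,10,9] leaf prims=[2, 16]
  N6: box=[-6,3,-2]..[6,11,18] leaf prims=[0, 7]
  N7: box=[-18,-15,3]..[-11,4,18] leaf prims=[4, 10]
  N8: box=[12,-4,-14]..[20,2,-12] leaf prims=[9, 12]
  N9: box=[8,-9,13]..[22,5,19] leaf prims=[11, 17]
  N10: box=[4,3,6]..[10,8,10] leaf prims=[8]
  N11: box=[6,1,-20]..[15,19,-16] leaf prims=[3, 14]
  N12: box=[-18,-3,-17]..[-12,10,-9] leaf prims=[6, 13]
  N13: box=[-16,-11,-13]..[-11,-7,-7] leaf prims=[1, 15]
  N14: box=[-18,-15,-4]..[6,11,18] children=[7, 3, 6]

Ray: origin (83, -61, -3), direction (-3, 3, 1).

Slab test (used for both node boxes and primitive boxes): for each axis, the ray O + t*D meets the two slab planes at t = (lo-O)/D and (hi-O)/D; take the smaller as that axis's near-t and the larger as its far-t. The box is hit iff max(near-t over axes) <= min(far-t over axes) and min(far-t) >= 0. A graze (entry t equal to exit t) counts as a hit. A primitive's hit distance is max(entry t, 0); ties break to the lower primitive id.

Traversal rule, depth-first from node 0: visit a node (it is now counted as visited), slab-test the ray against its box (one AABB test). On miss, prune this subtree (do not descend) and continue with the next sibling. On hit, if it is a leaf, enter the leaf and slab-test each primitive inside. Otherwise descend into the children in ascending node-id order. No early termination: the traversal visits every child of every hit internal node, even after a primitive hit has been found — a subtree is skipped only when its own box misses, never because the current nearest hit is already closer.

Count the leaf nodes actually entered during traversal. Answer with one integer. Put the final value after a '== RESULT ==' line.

Walk:
N0 x:[61/3,101/3] y:[46/3,80/3] z:[-17,22] -> hit [61/3,22], descend [1, 2, 4, 14]
  N1 x:[94/3,101/3] y:[50/3,71/3] z:[-14,-4] -> miss, prune
  N2 x:[61/3,79/3] y:[52/3,71/3] z:[3,22] -> hit [61/3,22], descend [5, 9, 10]
    N5 x:[61/3,71/3] y:[22,71/3] z:[3,12] -> miss, prune
    N9 x:[61/3,25] y:[52/3,22] z:[16,22] -> hit [61/3,22] leaf, test {P11@t=21, P17(miss)}
    N10 x:[73/3,79/3] y:[64/3,23] z:[9,13] -> miss, prune
  N4 x:[21,77/3] y:[19,80/3] z:[-17,-9] -> miss, prune
  N14 x:[77/3,101/3] y:[46/3,24] z:[-1,21] -> miss, prune

order=[0, 1, 2, 5, 9, 10, 4, 14]  |boxes|=8  |leaves|=1  hit=P11

== RESULT ==
1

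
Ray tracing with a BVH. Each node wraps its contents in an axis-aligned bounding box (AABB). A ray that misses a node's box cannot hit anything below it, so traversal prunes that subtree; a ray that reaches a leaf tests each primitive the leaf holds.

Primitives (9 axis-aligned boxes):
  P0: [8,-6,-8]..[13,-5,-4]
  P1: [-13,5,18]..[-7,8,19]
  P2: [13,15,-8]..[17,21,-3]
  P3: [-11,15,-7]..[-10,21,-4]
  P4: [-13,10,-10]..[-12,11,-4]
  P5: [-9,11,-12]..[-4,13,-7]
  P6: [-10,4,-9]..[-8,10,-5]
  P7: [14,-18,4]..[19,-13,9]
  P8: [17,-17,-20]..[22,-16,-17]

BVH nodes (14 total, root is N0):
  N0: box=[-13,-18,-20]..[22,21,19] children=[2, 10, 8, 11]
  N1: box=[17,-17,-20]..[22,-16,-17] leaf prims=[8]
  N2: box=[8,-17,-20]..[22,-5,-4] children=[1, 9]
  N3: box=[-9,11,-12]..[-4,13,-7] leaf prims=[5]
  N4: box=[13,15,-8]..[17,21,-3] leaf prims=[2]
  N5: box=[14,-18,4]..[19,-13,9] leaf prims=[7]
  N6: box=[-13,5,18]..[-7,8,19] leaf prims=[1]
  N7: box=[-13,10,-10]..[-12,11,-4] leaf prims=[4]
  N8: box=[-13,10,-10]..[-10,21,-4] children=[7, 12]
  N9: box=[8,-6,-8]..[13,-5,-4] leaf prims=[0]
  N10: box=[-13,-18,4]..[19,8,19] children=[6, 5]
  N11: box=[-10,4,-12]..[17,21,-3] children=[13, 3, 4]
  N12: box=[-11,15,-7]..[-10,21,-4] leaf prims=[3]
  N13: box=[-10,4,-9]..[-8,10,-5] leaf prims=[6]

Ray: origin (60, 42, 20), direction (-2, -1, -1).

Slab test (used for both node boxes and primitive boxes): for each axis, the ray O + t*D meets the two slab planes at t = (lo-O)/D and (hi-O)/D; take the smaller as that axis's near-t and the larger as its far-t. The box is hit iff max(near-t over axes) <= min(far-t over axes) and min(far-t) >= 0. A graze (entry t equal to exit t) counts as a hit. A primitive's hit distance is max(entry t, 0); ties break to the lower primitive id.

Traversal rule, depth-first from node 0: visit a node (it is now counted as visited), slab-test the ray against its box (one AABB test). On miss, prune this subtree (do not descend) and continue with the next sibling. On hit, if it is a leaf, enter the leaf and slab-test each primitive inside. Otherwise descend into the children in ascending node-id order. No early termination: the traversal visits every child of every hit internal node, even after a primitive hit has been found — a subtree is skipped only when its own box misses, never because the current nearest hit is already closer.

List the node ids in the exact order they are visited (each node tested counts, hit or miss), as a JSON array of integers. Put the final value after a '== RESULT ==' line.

Trace the traversal:
N0 x:[19,73/2] y:[21,60] z:[1,40] -> hit [21,73/2], descend [2, 8, 10, 11]
  N2 x:[19,26] y:[47,59] z:[24,40] -> miss, prune
  N8 x:[35,73/2] y:[21,32] z:[24,30] -> miss, prune
  N10 x:[41/2,73/2] y:[34,60] z:[1,16] -> miss, prune
  N11 x:[43/2,35] y:[21,38] z:[23,32] -> hit [23,32], descend [3, 4, 13]
    N3 x:[32,69/2] y:[29,31] z:[27,32] -> miss, prune
    N4 x:[43/2,47/2] y:[21,27] z:[23,28] -> hit [23,47/2] leaf, test {P2@t=23}
    N13 x:[34,35] y:[32,38] z:[25,29] -> miss, prune

Summary -> nodes [0, 2, 8, 10, 11, 3, 4, 13]; box-tests=8; leaf-entries=1; first=P2

== RESULT ==
[0, 2, 8, 10, 11, 3, 4, 13]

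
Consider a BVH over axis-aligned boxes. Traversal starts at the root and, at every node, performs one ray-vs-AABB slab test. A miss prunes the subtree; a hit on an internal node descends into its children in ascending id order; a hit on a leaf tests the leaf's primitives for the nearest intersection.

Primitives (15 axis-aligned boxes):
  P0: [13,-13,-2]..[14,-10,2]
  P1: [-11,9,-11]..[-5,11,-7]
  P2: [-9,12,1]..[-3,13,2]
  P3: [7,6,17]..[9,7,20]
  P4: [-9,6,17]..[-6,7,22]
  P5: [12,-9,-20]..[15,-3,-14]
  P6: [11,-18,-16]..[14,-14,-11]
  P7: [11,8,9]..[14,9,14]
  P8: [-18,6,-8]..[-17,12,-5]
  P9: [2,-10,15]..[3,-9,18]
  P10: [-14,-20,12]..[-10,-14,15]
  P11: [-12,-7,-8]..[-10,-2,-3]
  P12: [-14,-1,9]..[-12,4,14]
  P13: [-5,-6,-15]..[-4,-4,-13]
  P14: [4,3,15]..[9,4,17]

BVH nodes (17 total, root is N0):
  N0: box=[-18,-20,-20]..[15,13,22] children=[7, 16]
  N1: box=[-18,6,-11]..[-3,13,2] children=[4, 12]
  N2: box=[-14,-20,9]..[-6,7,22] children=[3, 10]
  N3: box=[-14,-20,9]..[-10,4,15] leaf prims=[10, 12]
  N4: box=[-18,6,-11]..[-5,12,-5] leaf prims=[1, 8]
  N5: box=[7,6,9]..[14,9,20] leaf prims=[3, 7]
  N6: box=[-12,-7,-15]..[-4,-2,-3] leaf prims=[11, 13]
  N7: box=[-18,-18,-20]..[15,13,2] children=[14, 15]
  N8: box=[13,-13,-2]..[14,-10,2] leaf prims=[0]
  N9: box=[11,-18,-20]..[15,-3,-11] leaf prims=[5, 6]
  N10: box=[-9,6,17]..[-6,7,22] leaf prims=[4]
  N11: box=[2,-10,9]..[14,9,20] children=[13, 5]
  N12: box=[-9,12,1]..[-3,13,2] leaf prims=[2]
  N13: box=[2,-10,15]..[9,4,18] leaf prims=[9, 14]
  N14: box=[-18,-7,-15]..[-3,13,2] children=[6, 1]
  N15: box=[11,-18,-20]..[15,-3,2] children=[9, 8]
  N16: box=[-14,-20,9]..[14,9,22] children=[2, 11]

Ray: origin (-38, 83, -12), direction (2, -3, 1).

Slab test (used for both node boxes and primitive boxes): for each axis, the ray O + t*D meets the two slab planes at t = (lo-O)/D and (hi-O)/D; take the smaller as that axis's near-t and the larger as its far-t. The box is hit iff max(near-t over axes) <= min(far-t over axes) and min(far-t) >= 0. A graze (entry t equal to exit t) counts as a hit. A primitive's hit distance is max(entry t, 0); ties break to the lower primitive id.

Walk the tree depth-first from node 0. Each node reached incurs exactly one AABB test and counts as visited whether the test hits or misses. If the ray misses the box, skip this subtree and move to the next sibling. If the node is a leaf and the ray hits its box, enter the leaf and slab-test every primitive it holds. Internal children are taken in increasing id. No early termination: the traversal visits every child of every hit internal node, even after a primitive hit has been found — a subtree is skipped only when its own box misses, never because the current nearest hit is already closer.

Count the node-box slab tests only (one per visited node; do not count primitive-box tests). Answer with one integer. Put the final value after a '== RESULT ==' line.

Walk:
N0 x:[10,53/2] y:[70/3,103/3] z:[-8,34] -> hit [70/3,53/2], descend [7, 16]
  N7 x:[10,53/2] y:[70/3,101/3] z:[-8,14] -> miss, prune
  N16 x:[12,26] y:[74/3,103/3] z:[21,34] -> hit [74/3,26], descend [2, 11]
    N2 x:[12,16] y:[76/3,103/3] z:[21,34] -> miss, prune
    N11 x:[20,26] y:[74/3,31] z:[21,32] -> hit [74/3,26], descend [5, 13]
      N5 x:[45/2,26] y:[74/3,77/3] z:[21,32] -> hit [74/3,77/3] leaf, test {P3(miss), P7@t=74/3}
      N13 x:[20,47/2] y:[79/3,31] z:[27,30] -> miss, prune

7 AABB tests over nodes [0, 7, 16, 2, 11, 5, 13]; 1 leaf entered; closest P7.

== RESULT ==
7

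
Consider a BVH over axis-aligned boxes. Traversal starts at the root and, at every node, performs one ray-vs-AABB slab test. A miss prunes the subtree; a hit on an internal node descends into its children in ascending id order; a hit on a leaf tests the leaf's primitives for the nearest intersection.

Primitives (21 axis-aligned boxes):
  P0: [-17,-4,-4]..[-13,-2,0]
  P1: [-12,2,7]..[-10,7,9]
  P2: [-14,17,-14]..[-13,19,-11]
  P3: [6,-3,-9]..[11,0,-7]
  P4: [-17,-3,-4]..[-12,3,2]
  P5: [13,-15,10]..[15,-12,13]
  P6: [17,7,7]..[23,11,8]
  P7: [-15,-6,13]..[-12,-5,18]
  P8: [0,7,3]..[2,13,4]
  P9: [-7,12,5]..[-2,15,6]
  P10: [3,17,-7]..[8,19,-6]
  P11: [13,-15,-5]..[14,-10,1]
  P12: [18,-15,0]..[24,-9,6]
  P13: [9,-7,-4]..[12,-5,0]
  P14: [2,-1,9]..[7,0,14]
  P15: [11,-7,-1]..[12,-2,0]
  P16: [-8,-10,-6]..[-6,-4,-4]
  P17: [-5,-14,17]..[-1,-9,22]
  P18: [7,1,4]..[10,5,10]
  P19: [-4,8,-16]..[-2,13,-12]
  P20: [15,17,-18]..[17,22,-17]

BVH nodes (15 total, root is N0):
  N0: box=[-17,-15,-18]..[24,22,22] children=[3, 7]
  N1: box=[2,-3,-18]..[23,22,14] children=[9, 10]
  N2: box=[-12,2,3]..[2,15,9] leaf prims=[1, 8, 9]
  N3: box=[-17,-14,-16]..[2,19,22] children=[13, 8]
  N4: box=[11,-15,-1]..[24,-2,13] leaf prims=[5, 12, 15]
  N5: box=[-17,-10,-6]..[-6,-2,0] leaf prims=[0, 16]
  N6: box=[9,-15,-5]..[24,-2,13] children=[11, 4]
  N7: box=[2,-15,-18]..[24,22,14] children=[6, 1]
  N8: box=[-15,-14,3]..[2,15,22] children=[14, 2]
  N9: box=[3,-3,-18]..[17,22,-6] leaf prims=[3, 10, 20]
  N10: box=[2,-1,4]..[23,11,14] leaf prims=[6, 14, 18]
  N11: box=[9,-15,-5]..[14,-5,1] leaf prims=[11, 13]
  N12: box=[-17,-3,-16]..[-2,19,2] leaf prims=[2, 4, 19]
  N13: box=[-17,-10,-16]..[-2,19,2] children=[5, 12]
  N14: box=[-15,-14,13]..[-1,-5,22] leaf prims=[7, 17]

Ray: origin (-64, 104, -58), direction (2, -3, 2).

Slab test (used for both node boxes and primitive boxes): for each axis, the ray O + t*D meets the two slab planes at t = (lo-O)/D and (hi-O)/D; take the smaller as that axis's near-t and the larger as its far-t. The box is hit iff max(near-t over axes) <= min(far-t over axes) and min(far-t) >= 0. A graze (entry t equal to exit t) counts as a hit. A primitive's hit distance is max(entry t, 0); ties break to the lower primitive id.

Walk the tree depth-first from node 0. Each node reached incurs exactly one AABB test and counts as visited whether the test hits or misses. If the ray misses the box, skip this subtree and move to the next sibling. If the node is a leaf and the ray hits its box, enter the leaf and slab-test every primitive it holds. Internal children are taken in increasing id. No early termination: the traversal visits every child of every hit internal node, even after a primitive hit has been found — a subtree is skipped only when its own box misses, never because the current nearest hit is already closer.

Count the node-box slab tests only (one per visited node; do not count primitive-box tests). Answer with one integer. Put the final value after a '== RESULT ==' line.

Trace the traversal:
N0 x:[47/2,44] y:[82/3,119/3] z:[20,40] -> hit [82/3,119/3], descend [3, 7]
  N3 x:[47/2,33] y:[85/3,118/3] z:[21,40] -> hit [85/3,33], descend [8, 13]
    N8 x:[49/2,33] y:[89/3,118/3] z:[61/2,40] -> hit [61/2,33], descend [2, 14]
      N2 x:[26,33] y:[89/3,34] z:[61/2,67/2] -> hit [61/2,33] leaf, test {P1(miss), P8(miss), P9(miss)}
      N14 x:[49/2,63/2] y:[109/3,118/3] z:[71/2,40] -> miss, prune
    N13 x:[47/2,31] y:[85/3,38] z:[21,30] -> hit [85/3,30], descend [5, 12]
      N5 x:[47/2,29] y:[106/3,38] z:[26,29] -> miss, prune
      N12 x:[47/2,31] y:[85/3,107/3] z:[21,30] -> hit [85/3,30] leaf, test {P2(miss), P4(miss), P19(miss)}
  N7 x:[33,44] y:[82/3,119/3] z:[20,36] -> hit [33,36], descend [1, 6]
    N1 x:[33,87/2] y:[82/3,107/3] z:[20,36] -> hit [33,107/3], descend [9, 10]
      N9 x:[67/2,81/2] y:[82/3,107/3] z:[20,26] -> miss, prune
      N10 x:[33,87/2] y:[31,35] z:[31,36] -> hit [33,35] leaf, test {P6(miss), P14@t=104/3, P18(miss)}
    N6 x:[73/2,44] y:[106/3,119/3] z:[53/2,71/2] -> miss, prune

13 AABB tests over nodes [0, 3, 8, 2, 14, 13, 5, 12, 7, 1, 9, 10, 6]; 3 leaves entered; closest P14.

== RESULT ==
13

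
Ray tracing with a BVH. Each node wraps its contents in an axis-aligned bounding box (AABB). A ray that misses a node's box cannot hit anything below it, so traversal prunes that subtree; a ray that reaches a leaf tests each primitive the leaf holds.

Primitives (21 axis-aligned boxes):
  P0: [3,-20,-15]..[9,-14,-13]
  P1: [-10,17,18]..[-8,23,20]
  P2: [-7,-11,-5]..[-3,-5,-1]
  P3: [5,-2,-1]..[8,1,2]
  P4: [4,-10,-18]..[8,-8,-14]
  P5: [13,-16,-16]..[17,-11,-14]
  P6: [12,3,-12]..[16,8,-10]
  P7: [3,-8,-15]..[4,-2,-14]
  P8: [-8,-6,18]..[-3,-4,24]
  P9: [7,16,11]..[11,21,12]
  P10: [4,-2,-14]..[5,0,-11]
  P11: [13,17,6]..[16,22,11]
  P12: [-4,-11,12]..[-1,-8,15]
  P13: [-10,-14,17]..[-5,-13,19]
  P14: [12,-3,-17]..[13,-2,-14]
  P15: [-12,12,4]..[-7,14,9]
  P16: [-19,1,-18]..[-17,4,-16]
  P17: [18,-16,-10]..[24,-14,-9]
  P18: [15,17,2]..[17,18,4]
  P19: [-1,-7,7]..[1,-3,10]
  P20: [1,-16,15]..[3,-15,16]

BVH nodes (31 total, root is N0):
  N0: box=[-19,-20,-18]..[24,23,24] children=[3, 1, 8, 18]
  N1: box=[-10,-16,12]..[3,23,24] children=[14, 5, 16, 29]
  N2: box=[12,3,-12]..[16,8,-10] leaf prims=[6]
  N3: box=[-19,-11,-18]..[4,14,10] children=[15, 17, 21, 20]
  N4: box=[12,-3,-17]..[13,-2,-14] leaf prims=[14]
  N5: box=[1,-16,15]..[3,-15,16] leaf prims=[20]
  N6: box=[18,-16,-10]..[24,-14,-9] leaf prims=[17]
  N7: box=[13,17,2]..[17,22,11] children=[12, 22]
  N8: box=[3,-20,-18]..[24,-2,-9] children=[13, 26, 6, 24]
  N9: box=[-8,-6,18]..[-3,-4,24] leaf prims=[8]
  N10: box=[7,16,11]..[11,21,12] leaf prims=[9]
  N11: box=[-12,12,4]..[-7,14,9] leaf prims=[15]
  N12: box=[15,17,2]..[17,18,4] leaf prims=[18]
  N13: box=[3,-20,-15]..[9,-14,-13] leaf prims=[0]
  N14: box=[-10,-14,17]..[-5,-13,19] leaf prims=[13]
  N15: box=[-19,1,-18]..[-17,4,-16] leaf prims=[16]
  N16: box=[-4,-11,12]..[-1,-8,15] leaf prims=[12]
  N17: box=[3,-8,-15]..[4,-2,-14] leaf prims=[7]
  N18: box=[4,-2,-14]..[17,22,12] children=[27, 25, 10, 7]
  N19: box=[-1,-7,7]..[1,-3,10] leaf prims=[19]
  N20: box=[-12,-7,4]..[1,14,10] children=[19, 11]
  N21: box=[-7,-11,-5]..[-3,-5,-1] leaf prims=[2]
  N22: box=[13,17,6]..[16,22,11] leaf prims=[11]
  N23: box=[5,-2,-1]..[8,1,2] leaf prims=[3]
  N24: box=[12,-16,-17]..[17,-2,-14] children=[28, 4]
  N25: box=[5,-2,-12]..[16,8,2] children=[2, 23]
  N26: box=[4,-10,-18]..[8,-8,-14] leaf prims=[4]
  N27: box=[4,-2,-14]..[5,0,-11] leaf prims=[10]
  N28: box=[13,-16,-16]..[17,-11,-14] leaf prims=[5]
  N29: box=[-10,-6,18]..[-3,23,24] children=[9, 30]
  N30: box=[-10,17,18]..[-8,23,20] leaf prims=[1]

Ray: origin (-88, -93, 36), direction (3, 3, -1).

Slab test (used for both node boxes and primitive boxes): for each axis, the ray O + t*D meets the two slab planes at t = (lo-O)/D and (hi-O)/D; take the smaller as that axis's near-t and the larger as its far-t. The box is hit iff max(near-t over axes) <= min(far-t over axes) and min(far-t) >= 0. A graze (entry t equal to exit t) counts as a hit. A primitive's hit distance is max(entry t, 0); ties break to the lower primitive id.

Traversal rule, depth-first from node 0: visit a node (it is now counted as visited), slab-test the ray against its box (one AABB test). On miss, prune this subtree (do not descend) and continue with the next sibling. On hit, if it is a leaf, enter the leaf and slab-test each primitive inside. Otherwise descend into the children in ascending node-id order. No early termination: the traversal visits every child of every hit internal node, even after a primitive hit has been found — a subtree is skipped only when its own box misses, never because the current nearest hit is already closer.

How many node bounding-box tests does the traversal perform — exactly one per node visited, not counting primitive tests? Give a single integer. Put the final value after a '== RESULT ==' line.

Traverse from the root:
N0 x:[23,112/3] y:[73/3,116/3] z:[12,54] -> hit [73/3,112/3], descend [1, 3, 8, 18]
  N1 x:[26,91/3] y:[77/3,116/3] z:[12,24] -> miss, prune
  N3 x:[23,92/3] y:[82/3,107/3] z:[26,54] -> hit [82/3,92/3], descend [15, 17, 20, 21]
    N15 x:[23,71/3] y:[94/3,97/3] z:[52,54] -> miss, prune
    N17 x:[91/3,92/3] y:[85/3,91/3] z:[50,51] -> miss, prune
    N20 x:[76/3,89/3] y:[86/3,107/3] z:[26,32] -> hit [86/3,89/3], descend [11, 19]
      N11 x:[76/3,27] y:[35,107/3] z:[27,32] -> miss, prune
      N19 x:[29,89/3] y:[86/3,30] z:[26,29] -> hit [29,29] leaf, test {P19@t=29}
    N21 x:[27,85/3] y:[82/3,88/3] z:[37,41] -> miss, prune
  N8 x:[91/3,112/3] y:[73/3,91/3] z:[45,54] -> miss, prune
  N18 x:[92/3,35] y:[91/3,115/3] z:[24,50] -> hit [92/3,35], descend [7, 10, 25, 27]
    N7 x:[101/3,35] y:[110/3,115/3] z:[25,34] -> miss, prune
    N10 x:[95/3,33] y:[109/3,38] z:[24,25] -> miss, prune
    N25 x:[31,104/3] y:[91/3,101/3] z:[34,48] -> miss, prune
    N27 x:[92/3,31] y:[91/3,31] z:[47,50] -> miss, prune

Visited [0, 1, 3, 15, 17, 20, 11, 19, 21, 8, 18, 7, 10, 25, 27]. Tests: 15 box, 1 leaf. Nearest: P19.

== RESULT ==
15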